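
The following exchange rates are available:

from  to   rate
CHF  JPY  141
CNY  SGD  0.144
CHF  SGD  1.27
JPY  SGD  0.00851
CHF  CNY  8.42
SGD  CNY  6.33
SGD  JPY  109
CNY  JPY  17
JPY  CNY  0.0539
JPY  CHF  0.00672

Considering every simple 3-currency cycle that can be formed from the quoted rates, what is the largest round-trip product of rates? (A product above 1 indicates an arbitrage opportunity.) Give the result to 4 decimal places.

JPY→CHF→CNY→JPY: 0.00672 × 8.42 × 17 = 0.96190
SGD→JPY→CHF→SGD: 109 × 0.00672 × 1.27 = 0.93025
SGD→CNY→JPY→SGD: 6.33 × 17 × 0.00851 = 0.91576
SGD→JPY→CNY→SGD: 109 × 0.0539 × 0.144 = 0.84601
Maximum is JPY→CHF→CNY→JPY at 0.9619; no arbitrage — every cycle loses value.

0.9619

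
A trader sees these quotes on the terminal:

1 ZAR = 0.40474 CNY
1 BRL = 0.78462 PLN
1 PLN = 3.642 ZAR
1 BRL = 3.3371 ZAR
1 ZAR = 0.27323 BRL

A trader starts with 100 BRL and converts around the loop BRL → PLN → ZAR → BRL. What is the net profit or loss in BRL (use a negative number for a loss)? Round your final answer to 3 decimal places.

100 BRL × 0.78462 = 78.462 PLN
78.462 PLN × 3.642 = 285.758604 ZAR
285.758604 ZAR × 0.27323 = 78.07782337092 BRL
Net change: 78.07782337092 − 100 = -21.92217662908 BRL

-21.922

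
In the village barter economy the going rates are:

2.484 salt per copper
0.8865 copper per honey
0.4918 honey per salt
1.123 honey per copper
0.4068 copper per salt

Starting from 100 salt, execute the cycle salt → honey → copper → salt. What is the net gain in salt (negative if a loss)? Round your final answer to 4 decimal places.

100 salt × 0.4918 = 49.18 honey
49.18 honey × 0.8865 = 43.59807 copper
43.59807 copper × 2.484 = 108.29760588 salt
Net change: 108.29760588 − 100 = 8.29760588 salt

8.2976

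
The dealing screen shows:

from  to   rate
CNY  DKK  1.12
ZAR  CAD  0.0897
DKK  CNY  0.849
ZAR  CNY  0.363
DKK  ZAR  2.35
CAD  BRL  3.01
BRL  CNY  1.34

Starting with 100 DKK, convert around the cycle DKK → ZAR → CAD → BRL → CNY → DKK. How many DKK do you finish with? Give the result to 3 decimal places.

95.225

100 DKK × 2.35 = 235 ZAR
235 ZAR × 0.0897 = 21.0795 CAD
21.0795 CAD × 3.01 = 63.449295 BRL
63.449295 BRL × 1.34 = 85.0220553 CNY
85.0220553 CNY × 1.12 = 95.224701936 DKK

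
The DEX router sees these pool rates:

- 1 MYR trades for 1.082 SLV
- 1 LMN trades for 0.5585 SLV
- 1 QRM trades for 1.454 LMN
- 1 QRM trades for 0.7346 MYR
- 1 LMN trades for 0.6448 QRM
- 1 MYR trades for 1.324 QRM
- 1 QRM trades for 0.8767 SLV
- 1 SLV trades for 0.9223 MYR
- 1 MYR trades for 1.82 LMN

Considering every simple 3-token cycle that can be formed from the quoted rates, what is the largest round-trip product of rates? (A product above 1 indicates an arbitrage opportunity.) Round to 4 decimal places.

1.0706

MYR→QRM→SLV→MYR: 1.324 × 0.8767 × 0.9223 = 1.07056
LMN→SLV→MYR→LMN: 0.5585 × 0.9223 × 1.82 = 0.93749
LMN→QRM→MYR→LMN: 0.6448 × 0.7346 × 1.82 = 0.86208
Maximum is MYR→QRM→SLV→MYR at 1.0706; arbitrage exists.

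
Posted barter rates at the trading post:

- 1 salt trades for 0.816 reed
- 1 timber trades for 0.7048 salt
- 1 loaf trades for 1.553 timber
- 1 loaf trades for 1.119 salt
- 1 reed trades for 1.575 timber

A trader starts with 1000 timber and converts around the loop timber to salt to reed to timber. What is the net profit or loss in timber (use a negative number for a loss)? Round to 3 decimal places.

1000 timber × 0.7048 = 704.8 salt
704.8 salt × 0.816 = 575.1168 reed
575.1168 reed × 1.575 = 905.80896 timber
Net change: 905.80896 − 1000 = -94.19104 timber

-94.191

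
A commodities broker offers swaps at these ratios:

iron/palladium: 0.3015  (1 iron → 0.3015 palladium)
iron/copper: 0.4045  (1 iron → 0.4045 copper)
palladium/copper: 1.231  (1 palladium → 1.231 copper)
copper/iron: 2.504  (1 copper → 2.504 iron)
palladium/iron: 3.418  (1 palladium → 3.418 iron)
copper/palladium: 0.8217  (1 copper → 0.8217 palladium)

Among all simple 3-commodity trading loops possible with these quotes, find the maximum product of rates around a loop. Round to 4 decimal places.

1.1361

copper→palladium→iron→copper: 0.8217 × 3.418 × 0.4045 = 1.13607
copper→iron→palladium→copper: 2.504 × 0.3015 × 1.231 = 0.92935
Maximum is copper→palladium→iron→copper at 1.1361; arbitrage exists.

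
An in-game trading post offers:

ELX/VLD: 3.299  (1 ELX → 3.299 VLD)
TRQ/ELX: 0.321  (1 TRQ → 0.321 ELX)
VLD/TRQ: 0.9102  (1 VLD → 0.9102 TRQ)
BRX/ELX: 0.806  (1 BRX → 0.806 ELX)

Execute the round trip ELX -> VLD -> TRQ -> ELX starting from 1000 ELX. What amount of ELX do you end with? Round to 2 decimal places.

1000 ELX × 3.299 = 3299 VLD
3299 VLD × 0.9102 = 3002.7498 TRQ
3002.7498 TRQ × 0.321 = 963.8826858 ELX

963.88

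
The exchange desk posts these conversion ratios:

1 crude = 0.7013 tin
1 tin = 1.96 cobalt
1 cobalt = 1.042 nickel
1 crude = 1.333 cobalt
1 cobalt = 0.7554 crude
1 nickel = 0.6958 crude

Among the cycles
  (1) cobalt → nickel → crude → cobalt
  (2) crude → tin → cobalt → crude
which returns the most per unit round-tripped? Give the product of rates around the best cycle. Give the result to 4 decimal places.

(1) 1.042 × 0.6958 × 1.333 = 0.96646
(2) 0.7013 × 1.96 × 0.7554 = 1.03833
Highest is cycle (2) at 1.0383 (>1, arbitrage).

1.0383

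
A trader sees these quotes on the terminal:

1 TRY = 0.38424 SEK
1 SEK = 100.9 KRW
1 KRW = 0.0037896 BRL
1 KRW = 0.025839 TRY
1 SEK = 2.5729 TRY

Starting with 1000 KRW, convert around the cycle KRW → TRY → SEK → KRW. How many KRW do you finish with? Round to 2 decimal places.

1000 KRW × 0.025839 = 25.839 TRY
25.839 TRY × 0.38424 = 9.92837736 SEK
9.92837736 SEK × 100.9 = 1001.773275624 KRW

1001.77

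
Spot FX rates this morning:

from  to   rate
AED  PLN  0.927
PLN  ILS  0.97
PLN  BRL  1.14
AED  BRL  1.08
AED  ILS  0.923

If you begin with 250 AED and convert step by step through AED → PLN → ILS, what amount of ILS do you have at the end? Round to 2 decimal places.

250 AED × 0.927 = 231.75 PLN
231.75 PLN × 0.97 = 224.7975 ILS

224.80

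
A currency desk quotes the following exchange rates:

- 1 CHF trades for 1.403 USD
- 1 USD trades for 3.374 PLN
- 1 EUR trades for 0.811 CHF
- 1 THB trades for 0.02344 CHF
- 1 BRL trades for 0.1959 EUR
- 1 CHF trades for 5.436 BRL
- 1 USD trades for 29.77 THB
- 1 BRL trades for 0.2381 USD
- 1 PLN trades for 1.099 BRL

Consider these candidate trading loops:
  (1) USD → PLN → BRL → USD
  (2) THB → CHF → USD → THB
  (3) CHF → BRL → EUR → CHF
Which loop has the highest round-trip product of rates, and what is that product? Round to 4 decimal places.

(1) 3.374 × 1.099 × 0.2381 = 0.88288
(2) 0.02344 × 1.403 × 29.77 = 0.97903
(3) 5.436 × 0.1959 × 0.811 = 0.86364
Highest is cycle (2) at 0.9790 (≤1, no arbitrage).

0.9790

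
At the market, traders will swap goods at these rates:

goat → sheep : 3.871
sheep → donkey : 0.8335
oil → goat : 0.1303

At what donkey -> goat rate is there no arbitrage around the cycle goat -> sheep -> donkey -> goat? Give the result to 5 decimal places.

Known legs of the cycle: 3.871 × 0.8335 = 3.2264785
For no arbitrage the full-cycle product must be 1, so the missing rate is 1 / 3.2264785 ≈ 0.3099354.

0.30994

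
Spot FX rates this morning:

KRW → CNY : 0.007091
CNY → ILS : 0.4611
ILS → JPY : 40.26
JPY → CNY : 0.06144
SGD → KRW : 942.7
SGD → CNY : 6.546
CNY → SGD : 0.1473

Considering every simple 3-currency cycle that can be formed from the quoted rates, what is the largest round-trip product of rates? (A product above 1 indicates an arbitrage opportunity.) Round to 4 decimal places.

CNY→ILS→JPY→CNY: 0.4611 × 40.26 × 0.06144 = 1.14057
CNY→SGD→KRW→CNY: 0.1473 × 942.7 × 0.007091 = 0.98465
Maximum is CNY→ILS→JPY→CNY at 1.1406; arbitrage exists.

1.1406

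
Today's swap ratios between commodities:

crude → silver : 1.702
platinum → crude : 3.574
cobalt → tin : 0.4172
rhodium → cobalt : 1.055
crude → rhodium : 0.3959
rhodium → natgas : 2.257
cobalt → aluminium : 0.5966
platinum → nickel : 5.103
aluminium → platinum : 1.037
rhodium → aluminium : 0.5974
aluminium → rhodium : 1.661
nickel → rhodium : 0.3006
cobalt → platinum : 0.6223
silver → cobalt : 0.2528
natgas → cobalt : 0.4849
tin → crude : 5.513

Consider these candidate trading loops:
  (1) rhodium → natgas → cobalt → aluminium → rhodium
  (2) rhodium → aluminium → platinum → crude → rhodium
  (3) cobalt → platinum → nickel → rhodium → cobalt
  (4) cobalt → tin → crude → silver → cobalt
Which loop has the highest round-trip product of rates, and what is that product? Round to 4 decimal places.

(1) 2.257 × 0.4849 × 0.5966 × 1.661 = 1.08452
(2) 0.5974 × 1.037 × 3.574 × 0.3959 = 0.87656
(3) 0.6223 × 5.103 × 0.3006 × 1.055 = 1.00709
(4) 0.4172 × 5.513 × 1.702 × 0.2528 = 0.98962
Highest is cycle (1) at 1.0845 (>1, arbitrage).

1.0845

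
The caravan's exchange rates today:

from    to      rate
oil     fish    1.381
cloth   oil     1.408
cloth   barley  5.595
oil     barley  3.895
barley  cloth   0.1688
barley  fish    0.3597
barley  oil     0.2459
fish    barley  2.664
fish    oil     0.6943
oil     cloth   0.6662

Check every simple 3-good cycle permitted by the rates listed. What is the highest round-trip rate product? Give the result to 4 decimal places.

oil→barley→fish→oil: 3.895 × 0.3597 × 0.6943 = 0.97274
oil→barley→cloth→oil: 3.895 × 0.1688 × 1.408 = 0.92573
oil→cloth→barley→oil: 0.6662 × 5.595 × 0.2459 = 0.91656
oil→fish→barley→oil: 1.381 × 2.664 × 0.2459 = 0.90466
Maximum is oil→barley→fish→oil at 0.9727; no arbitrage — every cycle loses value.

0.9727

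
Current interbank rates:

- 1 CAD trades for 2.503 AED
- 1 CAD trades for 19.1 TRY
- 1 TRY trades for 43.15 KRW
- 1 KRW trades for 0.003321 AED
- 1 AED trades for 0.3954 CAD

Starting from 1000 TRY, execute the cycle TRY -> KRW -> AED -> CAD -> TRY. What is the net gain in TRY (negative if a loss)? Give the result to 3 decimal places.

1000 TRY × 43.15 = 43150 KRW
43150 KRW × 0.003321 = 143.30115 AED
143.30115 AED × 0.3954 = 56.66127471 CAD
56.66127471 CAD × 19.1 = 1082.230346961 TRY
Net change: 1082.230346961 − 1000 = 82.230346961 TRY

82.230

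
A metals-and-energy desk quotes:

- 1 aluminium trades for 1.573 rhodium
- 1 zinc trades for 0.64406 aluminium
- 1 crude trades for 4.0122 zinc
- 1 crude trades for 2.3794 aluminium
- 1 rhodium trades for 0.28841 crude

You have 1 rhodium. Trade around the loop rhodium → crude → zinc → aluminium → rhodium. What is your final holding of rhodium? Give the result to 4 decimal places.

1 rhodium × 0.28841 = 0.28841 crude
0.28841 crude × 4.0122 = 1.157158602 zinc
1.157158602 zinc × 0.64406 = 0.74527956920412 aluminium
0.74527956920412 aluminium × 1.573 = 1.17232476235808076 rhodium

1.1723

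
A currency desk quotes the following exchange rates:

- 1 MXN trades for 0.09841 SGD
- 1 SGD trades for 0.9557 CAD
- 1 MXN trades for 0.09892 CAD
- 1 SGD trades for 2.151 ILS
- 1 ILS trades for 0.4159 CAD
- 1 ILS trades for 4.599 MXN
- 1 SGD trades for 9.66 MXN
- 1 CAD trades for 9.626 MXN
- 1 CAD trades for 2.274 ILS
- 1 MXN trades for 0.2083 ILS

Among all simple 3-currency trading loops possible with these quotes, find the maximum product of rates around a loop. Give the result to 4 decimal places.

1.0345

ILS→MXN→CAD→ILS: 4.599 × 0.09892 × 2.274 = 1.03452
ILS→MXN→SGD→ILS: 4.599 × 0.09841 × 2.151 = 0.97352
CAD→MXN→SGD→CAD: 9.626 × 0.09841 × 0.9557 = 0.90533
ILS→CAD→MXN→ILS: 0.4159 × 9.626 × 0.2083 = 0.83392
Maximum is ILS→MXN→CAD→ILS at 1.0345; arbitrage exists.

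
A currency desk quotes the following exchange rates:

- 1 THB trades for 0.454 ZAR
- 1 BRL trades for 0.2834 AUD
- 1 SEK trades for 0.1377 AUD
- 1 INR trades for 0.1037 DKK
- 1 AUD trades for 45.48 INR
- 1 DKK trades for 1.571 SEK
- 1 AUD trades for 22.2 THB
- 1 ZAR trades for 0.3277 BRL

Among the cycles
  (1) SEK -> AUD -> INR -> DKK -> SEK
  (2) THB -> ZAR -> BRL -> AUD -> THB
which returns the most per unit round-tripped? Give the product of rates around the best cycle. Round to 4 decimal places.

1.0203

(1) 0.1377 × 45.48 × 0.1037 × 1.571 = 1.02026
(2) 0.454 × 0.3277 × 0.2834 × 22.2 = 0.93602
Highest is cycle (1) at 1.0203 (>1, arbitrage).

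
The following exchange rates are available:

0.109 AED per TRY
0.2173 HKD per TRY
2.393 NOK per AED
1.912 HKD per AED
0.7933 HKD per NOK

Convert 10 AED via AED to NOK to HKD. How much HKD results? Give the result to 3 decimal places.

10 AED × 2.393 = 23.93 NOK
23.93 NOK × 0.7933 = 18.983669 HKD

18.984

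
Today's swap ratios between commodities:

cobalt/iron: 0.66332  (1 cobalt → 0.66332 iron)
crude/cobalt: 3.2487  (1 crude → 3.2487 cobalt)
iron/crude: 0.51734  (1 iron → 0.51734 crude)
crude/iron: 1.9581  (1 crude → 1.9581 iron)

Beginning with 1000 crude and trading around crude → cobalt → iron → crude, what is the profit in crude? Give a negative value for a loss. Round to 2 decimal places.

1000 crude × 3.2487 = 3248.7 cobalt
3248.7 cobalt × 0.66332 = 2154.927684 iron
2154.927684 iron × 0.51734 = 1114.83028804056 crude
Net change: 1114.83028804056 − 1000 = 114.83028804056 crude

114.83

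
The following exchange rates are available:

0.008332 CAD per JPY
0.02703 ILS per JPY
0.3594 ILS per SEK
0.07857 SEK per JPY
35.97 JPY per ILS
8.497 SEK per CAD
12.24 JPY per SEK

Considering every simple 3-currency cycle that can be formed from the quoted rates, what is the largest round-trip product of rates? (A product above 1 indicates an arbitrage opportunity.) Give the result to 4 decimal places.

SEK→ILS→JPY→SEK: 0.3594 × 35.97 × 0.07857 = 1.01572
SEK→JPY→CAD→SEK: 12.24 × 0.008332 × 8.497 = 0.86656
Maximum is SEK→ILS→JPY→SEK at 1.0157; arbitrage exists.

1.0157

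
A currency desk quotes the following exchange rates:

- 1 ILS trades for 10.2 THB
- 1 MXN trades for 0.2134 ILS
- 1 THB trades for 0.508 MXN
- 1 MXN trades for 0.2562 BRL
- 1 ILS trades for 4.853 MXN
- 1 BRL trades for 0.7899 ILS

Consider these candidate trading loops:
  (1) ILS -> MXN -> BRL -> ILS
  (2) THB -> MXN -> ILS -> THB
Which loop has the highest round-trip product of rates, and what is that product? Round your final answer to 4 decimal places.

(1) 4.853 × 0.2562 × 0.7899 = 0.98211
(2) 0.508 × 0.2134 × 10.2 = 1.10575
Highest is cycle (2) at 1.1058 (>1, arbitrage).

1.1058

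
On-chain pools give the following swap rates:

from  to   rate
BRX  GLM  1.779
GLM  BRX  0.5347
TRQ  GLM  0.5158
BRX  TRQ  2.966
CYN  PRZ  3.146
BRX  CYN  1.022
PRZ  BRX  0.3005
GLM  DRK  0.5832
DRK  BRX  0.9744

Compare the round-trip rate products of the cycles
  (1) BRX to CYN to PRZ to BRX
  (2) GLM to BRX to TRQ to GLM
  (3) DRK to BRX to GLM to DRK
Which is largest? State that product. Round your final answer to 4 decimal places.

1.0110

(1) 1.022 × 3.146 × 0.3005 = 0.96617
(2) 0.5347 × 2.966 × 0.5158 = 0.81802
(3) 0.9744 × 1.779 × 0.5832 = 1.01095
Highest is cycle (3) at 1.0110 (>1, arbitrage).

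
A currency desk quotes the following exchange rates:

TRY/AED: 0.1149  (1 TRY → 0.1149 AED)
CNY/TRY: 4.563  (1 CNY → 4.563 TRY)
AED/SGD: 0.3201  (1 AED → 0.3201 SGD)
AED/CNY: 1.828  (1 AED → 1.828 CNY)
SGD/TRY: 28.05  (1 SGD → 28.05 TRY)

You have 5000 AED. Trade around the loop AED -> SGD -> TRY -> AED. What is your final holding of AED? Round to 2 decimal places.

5158.32

5000 AED × 0.3201 = 1600.5 SGD
1600.5 SGD × 28.05 = 44894.025 TRY
44894.025 TRY × 0.1149 = 5158.3234725 AED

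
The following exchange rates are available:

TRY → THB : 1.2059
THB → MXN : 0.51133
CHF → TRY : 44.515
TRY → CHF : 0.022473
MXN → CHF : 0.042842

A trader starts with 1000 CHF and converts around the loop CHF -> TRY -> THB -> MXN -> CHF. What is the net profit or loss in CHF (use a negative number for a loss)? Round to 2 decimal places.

175.95

1000 CHF × 44.515 = 44515 TRY
44515 TRY × 1.2059 = 53680.6385 THB
53680.6385 THB × 0.51133 = 27448.520884205 MXN
27448.520884205 MXN × 0.042842 = 1175.94953172111061 CHF
Net change: 1175.94953172111061 − 1000 = 175.94953172111061 CHF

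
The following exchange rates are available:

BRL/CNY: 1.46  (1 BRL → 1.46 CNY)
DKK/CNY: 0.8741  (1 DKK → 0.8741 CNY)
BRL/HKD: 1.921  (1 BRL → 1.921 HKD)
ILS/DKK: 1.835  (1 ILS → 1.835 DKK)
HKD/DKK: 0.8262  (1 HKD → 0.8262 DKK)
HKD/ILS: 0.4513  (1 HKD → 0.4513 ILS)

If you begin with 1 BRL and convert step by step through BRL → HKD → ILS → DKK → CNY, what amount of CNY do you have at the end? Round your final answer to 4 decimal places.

1.3906

1 BRL × 1.921 = 1.921 HKD
1.921 HKD × 0.4513 = 0.8669473 ILS
0.8669473 ILS × 1.835 = 1.5908482955 DKK
1.5908482955 DKK × 0.8741 = 1.39056049509655 CNY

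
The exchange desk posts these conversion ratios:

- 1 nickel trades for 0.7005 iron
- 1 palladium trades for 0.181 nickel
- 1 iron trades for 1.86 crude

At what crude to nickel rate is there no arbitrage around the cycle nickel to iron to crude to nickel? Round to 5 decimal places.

Known legs of the cycle: 0.7005 × 1.86 = 1.30293
For no arbitrage the full-cycle product must be 1, so the missing rate is 1 / 1.30293 ≈ 0.7675009.

0.76750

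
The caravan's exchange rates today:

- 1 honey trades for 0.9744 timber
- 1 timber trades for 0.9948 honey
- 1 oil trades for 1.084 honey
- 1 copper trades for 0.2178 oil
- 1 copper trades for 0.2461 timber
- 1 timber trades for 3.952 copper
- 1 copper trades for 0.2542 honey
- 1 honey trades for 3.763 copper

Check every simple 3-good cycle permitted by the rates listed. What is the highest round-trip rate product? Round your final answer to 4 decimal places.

timber→copper→honey→timber: 3.952 × 0.2542 × 0.9744 = 0.97888
timber→honey→copper→timber: 0.9948 × 3.763 × 0.2461 = 0.92126
oil→honey→copper→oil: 1.084 × 3.763 × 0.2178 = 0.88843
Maximum is timber→copper→honey→timber at 0.9789; no arbitrage — every cycle loses value.

0.9789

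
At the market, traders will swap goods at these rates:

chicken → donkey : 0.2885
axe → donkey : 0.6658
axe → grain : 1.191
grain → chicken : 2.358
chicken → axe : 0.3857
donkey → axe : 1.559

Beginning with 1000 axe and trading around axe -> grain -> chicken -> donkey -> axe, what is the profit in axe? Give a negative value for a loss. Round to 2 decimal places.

1000 axe × 1.191 = 1191 grain
1191 grain × 2.358 = 2808.378 chicken
2808.378 chicken × 0.2885 = 810.217053 donkey
810.217053 donkey × 1.559 = 1263.128385627 axe
Net change: 1263.128385627 − 1000 = 263.128385627 axe

263.13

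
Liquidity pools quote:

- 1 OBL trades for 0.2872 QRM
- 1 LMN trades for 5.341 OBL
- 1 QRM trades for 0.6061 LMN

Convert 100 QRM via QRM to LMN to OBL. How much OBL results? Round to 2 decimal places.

323.72

100 QRM × 0.6061 = 60.61 LMN
60.61 LMN × 5.341 = 323.71801 OBL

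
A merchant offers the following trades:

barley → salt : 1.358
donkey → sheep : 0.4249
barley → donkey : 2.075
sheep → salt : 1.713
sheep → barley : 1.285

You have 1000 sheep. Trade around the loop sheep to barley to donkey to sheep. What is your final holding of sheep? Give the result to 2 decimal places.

1000 sheep × 1.285 = 1285 barley
1285 barley × 2.075 = 2666.375 donkey
2666.375 donkey × 0.4249 = 1132.9427375 sheep

1132.94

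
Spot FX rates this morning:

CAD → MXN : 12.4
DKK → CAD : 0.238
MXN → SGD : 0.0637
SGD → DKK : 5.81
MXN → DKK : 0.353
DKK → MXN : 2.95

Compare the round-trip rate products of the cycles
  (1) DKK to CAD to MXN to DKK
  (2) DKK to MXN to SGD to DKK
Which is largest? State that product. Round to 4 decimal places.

(1) 0.238 × 12.4 × 0.353 = 1.04177
(2) 2.95 × 0.0637 × 5.81 = 1.09179
Highest is cycle (2) at 1.0918 (>1, arbitrage).

1.0918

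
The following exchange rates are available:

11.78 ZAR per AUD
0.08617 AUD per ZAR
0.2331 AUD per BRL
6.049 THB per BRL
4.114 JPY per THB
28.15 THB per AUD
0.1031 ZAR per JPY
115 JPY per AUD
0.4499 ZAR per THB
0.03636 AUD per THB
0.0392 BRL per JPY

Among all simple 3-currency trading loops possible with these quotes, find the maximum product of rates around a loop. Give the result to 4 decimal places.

AUD→THB→ZAR→AUD: 28.15 × 0.4499 × 0.08617 = 1.09132
AUD→JPY→BRL→AUD: 115 × 0.0392 × 0.2331 = 1.05081
AUD→JPY→ZAR→AUD: 115 × 0.1031 × 0.08617 = 1.02167
BRL→THB→JPY→BRL: 6.049 × 4.114 × 0.0392 = 0.97551
Maximum is AUD→THB→ZAR→AUD at 1.0913; arbitrage exists.

1.0913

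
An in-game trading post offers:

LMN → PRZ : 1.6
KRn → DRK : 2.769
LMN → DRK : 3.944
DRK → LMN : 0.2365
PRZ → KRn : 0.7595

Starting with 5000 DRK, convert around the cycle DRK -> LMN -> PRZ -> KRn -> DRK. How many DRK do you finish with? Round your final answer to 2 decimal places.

5000 DRK × 0.2365 = 1182.5 LMN
1182.5 LMN × 1.6 = 1892 PRZ
1892 PRZ × 0.7595 = 1436.974 KRn
1436.974 KRn × 2.769 = 3978.981006 DRK

3978.98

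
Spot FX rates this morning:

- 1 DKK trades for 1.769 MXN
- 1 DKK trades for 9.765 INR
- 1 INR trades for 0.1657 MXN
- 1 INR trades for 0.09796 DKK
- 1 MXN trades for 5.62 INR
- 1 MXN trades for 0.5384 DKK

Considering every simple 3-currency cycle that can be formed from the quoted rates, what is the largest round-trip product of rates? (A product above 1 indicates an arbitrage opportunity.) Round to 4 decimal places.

DKK→MXN→INR→DKK: 1.769 × 5.62 × 0.09796 = 0.97390
DKK→INR→MXN→DKK: 9.765 × 0.1657 × 0.5384 = 0.87116
Maximum is DKK→MXN→INR→DKK at 0.9739; no arbitrage — every cycle loses value.

0.9739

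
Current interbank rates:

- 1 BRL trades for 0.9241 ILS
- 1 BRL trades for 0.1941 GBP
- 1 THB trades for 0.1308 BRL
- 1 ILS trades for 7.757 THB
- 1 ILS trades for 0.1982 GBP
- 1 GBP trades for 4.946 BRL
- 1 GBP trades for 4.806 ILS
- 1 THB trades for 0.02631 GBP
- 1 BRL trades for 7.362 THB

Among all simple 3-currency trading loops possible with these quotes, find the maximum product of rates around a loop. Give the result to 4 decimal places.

0.9808

THB→GBP→ILS→THB: 0.02631 × 4.806 × 7.757 = 0.98084
BRL→THB→GBP→BRL: 7.362 × 0.02631 × 4.946 = 0.95801
BRL→ILS→THB→BRL: 0.9241 × 7.757 × 0.1308 = 0.93761
BRL→ILS→GBP→BRL: 0.9241 × 0.1982 × 4.946 = 0.90589
Maximum is THB→GBP→ILS→THB at 0.9808; no arbitrage — every cycle loses value.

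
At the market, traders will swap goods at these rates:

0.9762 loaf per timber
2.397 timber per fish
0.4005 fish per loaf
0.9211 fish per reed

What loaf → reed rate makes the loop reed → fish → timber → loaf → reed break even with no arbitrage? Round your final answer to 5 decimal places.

0.46397

Known legs of the cycle: 0.9211 × 2.397 × 0.9762 = 2.15532923454
For no arbitrage the full-cycle product must be 1, so the missing rate is 1 / 2.15532923454 ≈ 0.4639662.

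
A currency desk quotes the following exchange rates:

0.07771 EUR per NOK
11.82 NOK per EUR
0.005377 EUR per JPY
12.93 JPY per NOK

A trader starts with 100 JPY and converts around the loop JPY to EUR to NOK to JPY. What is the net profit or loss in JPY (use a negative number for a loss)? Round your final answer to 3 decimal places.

-17.822

100 JPY × 0.005377 = 0.5377 EUR
0.5377 EUR × 11.82 = 6.355614 NOK
6.355614 NOK × 12.93 = 82.17808902 JPY
Net change: 82.17808902 − 100 = -17.82191098 JPY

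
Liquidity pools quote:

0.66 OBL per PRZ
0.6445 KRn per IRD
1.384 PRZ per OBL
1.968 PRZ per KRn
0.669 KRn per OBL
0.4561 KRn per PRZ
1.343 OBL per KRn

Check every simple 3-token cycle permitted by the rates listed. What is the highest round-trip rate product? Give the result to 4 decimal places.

0.8690

PRZ→OBL→KRn→PRZ: 0.66 × 0.669 × 1.968 = 0.86895
PRZ→KRn→OBL→PRZ: 0.4561 × 1.343 × 1.384 = 0.84776
Maximum is PRZ→OBL→KRn→PRZ at 0.8690; no arbitrage — every cycle loses value.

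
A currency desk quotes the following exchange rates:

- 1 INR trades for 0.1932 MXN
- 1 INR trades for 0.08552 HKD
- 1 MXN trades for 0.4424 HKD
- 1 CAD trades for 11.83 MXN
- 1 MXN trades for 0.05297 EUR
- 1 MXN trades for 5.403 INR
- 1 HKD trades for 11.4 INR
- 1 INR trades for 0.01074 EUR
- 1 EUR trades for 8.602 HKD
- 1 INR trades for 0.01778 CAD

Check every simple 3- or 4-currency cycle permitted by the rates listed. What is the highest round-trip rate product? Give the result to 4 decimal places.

1.1365

MXN→INR→CAD→MXN: 5.403 × 0.01778 × 11.83 = 1.13645
HKD→INR→CAD→MXN→HKD: 11.4 × 0.01778 × 11.83 × 0.4424 = 1.06081
EUR→HKD→INR→EUR: 8.602 × 11.4 × 0.01074 = 1.05319
EUR→HKD→INR→MXN→EUR: 8.602 × 11.4 × 0.1932 × 0.05297 = 1.00356
HKD→INR→MXN→HKD: 11.4 × 0.1932 × 0.4424 = 0.97438
Maximum is MXN→INR→CAD→MXN at 1.1365; arbitrage exists.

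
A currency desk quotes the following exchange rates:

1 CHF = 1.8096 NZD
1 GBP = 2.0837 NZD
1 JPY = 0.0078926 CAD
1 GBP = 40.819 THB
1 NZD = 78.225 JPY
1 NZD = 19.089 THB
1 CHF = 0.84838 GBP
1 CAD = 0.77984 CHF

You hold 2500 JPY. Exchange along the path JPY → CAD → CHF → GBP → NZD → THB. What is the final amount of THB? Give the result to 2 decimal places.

519.25

2500 JPY × 0.0078926 = 19.7315 CAD
19.7315 CAD × 0.77984 = 15.38741296 CHF
15.38741296 CHF × 0.84838 = 13.0543734070048 GBP
13.0543734070048 GBP × 2.0837 = 27.20139786817590176 NZD
27.20139786817590176 NZD × 19.089 = 519.24748390560978869664 THB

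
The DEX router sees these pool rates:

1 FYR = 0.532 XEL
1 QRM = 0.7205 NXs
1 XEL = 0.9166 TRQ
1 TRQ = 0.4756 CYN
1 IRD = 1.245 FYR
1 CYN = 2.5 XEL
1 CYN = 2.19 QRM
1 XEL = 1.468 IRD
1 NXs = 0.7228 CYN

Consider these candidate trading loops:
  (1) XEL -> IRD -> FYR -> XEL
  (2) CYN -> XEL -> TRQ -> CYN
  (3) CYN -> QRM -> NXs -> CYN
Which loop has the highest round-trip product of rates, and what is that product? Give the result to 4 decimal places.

(1) 1.468 × 1.245 × 0.532 = 0.97232
(2) 2.5 × 0.9166 × 0.4756 = 1.08984
(3) 2.19 × 0.7205 × 0.7228 = 1.14050
Highest is cycle (3) at 1.1405 (>1, arbitrage).

1.1405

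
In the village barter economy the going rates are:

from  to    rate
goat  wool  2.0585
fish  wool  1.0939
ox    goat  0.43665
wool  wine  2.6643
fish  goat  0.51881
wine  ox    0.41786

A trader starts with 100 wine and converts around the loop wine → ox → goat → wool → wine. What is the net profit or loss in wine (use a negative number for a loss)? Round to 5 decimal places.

0.06870

100 wine × 0.41786 = 41.786 ox
41.786 ox × 0.43665 = 18.2458569 goat
18.2458569 goat × 2.0585 = 37.55909642865 wool
37.55909642865 wool × 2.6643 = 100.068700614852195 wine
Net change: 100.068700614852195 − 100 = 0.068700614852195 wine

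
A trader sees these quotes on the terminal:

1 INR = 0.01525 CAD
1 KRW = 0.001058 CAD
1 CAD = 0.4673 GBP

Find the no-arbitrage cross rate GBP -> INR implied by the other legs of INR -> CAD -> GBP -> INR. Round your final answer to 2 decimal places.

140.32

Known legs of the cycle: 0.01525 × 0.4673 = 0.007126325
For no arbitrage the full-cycle product must be 1, so the missing rate is 1 / 0.007126325 ≈ 140.3248.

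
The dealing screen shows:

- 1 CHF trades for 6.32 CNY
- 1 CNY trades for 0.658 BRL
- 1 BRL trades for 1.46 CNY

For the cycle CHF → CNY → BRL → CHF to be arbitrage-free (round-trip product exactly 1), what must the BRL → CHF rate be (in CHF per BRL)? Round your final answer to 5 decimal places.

0.24047

Known legs of the cycle: 6.32 × 0.658 = 4.15856
For no arbitrage the full-cycle product must be 1, so the missing rate is 1 / 4.15856 ≈ 0.2404679.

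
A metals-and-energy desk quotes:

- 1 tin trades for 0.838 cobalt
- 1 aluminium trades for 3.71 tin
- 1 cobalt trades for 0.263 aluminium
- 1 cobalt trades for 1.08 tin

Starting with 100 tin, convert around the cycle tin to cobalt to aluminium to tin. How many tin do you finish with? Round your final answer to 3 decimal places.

81.766

100 tin × 0.838 = 83.8 cobalt
83.8 cobalt × 0.263 = 22.0394 aluminium
22.0394 aluminium × 3.71 = 81.766174 tin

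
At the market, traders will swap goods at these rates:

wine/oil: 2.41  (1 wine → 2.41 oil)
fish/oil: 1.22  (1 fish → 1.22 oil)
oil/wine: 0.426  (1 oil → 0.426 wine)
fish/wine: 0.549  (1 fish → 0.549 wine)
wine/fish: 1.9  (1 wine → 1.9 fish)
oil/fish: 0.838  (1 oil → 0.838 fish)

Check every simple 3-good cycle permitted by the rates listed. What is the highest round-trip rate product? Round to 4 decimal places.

1.1087

wine→oil→fish→wine: 2.41 × 0.838 × 0.549 = 1.10875
wine→fish→oil→wine: 1.9 × 1.22 × 0.426 = 0.98747
Maximum is wine→oil→fish→wine at 1.1087; arbitrage exists.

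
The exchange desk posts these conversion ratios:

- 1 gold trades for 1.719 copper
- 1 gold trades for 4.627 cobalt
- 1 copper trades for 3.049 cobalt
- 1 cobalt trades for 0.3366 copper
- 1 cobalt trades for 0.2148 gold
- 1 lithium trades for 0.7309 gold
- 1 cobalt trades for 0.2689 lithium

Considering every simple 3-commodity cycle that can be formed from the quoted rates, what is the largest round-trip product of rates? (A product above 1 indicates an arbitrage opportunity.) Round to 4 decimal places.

cobalt→gold→copper→cobalt: 0.2148 × 1.719 × 3.049 = 1.12582
cobalt→lithium→gold→cobalt: 0.2689 × 0.7309 × 4.627 = 0.90939
Maximum is cobalt→gold→copper→cobalt at 1.1258; arbitrage exists.

1.1258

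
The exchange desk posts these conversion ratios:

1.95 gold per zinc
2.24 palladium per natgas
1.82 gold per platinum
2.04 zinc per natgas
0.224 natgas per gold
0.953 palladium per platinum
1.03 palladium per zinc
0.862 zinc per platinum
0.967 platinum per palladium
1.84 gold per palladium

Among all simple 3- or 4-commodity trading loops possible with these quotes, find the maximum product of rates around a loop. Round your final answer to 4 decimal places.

0.9232

natgas→palladium→gold→natgas: 2.24 × 1.84 × 0.224 = 0.92324
natgas→zinc→gold→natgas: 2.04 × 1.95 × 0.224 = 0.89107
natgas→palladium→platinum→gold→natgas: 2.24 × 0.967 × 1.82 × 0.224 = 0.88307
natgas→zinc→palladium→gold→natgas: 2.04 × 1.03 × 1.84 × 0.224 = 0.86603
zinc→palladium→platinum→zinc: 1.03 × 0.967 × 0.862 = 0.85856
Maximum is natgas→palladium→gold→natgas at 0.9232; no arbitrage — every cycle loses value.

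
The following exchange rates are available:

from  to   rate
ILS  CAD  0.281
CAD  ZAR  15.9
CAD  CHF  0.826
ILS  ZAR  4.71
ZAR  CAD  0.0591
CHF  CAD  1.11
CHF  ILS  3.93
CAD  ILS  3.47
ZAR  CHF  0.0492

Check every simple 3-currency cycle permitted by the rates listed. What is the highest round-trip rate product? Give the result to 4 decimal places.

0.9659

ILS→ZAR→CAD→ILS: 4.71 × 0.0591 × 3.47 = 0.96591
ILS→CAD→CHF→ILS: 0.281 × 0.826 × 3.93 = 0.91218
ILS→ZAR→CHF→ILS: 4.71 × 0.0492 × 3.93 = 0.91071
CHF→CAD→ZAR→CHF: 1.11 × 15.9 × 0.0492 = 0.86833
Maximum is ILS→ZAR→CAD→ILS at 0.9659; no arbitrage — every cycle loses value.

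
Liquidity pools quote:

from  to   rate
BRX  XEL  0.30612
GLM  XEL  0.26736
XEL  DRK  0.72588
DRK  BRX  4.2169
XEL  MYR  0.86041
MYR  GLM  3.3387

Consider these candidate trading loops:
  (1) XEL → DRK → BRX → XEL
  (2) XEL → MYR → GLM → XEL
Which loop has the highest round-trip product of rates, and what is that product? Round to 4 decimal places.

(1) 0.72588 × 4.2169 × 0.30612 = 0.93702
(2) 0.86041 × 3.3387 × 0.26736 = 0.76803
Highest is cycle (1) at 0.9370 (≤1, no arbitrage).

0.9370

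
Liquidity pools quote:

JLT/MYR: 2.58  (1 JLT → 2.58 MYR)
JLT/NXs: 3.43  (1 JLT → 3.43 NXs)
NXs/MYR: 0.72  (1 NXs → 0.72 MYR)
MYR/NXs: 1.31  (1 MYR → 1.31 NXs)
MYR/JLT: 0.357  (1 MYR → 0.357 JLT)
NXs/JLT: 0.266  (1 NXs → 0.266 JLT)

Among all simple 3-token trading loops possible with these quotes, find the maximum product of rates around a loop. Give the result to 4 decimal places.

0.8990

NXs→JLT→MYR→NXs: 0.266 × 2.58 × 1.31 = 0.89903
NXs→MYR→JLT→NXs: 0.72 × 0.357 × 3.43 = 0.88165
Maximum is NXs→JLT→MYR→NXs at 0.8990; no arbitrage — every cycle loses value.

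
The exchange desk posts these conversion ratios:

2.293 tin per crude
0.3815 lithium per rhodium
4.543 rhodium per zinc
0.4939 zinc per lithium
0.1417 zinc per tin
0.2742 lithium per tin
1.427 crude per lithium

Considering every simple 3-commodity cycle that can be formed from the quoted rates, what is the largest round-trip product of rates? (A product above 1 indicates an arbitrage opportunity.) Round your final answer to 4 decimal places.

crude→tin→lithium→crude: 2.293 × 0.2742 × 1.427 = 0.89721
zinc→rhodium→lithium→zinc: 4.543 × 0.3815 × 0.4939 = 0.85601
Maximum is crude→tin→lithium→crude at 0.8972; no arbitrage — every cycle loses value.

0.8972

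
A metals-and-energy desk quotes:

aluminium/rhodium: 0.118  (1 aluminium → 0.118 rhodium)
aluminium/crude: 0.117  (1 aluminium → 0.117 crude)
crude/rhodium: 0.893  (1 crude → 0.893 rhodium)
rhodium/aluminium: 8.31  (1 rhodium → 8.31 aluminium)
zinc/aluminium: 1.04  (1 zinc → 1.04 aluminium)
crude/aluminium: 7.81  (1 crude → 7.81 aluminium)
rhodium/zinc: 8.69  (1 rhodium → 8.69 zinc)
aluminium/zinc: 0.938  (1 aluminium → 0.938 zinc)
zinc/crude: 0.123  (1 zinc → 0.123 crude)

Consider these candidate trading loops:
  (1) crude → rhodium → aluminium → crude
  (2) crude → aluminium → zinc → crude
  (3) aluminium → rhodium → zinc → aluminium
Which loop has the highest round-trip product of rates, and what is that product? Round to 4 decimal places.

(1) 0.893 × 8.31 × 0.117 = 0.86824
(2) 7.81 × 0.938 × 0.123 = 0.90107
(3) 0.118 × 8.69 × 1.04 = 1.06644
Highest is cycle (3) at 1.0664 (>1, arbitrage).

1.0664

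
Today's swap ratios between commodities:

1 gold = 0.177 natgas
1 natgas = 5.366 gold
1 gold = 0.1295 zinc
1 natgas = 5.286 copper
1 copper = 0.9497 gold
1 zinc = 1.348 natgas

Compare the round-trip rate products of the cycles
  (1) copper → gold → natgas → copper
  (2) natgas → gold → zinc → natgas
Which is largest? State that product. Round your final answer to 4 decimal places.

(1) 0.9497 × 0.177 × 5.286 = 0.88856
(2) 5.366 × 0.1295 × 1.348 = 0.93672
Highest is cycle (2) at 0.9367 (≤1, no arbitrage).

0.9367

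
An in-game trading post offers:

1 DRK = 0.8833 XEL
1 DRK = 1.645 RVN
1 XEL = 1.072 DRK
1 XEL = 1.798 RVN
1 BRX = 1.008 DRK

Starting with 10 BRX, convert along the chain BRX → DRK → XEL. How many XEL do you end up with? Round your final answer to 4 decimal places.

10 BRX × 1.008 = 10.08 DRK
10.08 DRK × 0.8833 = 8.903664 XEL

8.9037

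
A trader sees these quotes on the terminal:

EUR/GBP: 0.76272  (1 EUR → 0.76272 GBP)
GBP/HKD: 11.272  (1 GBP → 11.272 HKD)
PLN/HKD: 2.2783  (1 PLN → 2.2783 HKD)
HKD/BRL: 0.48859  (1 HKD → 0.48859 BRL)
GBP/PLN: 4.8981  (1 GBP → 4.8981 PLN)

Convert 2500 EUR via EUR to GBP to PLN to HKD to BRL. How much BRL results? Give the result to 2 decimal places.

2500 EUR × 0.76272 = 1906.8 GBP
1906.8 GBP × 4.8981 = 9339.69708 PLN
9339.69708 PLN × 2.2783 = 21278.631857364 HKD
21278.631857364 HKD × 0.48859 = 10396.52673918947676 BRL

10396.53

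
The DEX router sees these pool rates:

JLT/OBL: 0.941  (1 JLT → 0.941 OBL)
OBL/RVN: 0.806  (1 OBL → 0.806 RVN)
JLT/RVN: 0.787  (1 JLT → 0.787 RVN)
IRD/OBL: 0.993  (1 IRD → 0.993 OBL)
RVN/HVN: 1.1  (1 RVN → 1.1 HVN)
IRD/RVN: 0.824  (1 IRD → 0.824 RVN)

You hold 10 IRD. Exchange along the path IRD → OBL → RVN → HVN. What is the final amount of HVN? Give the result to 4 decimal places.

10 IRD × 0.993 = 9.93 OBL
9.93 OBL × 0.806 = 8.00358 RVN
8.00358 RVN × 1.1 = 8.803938 HVN

8.8039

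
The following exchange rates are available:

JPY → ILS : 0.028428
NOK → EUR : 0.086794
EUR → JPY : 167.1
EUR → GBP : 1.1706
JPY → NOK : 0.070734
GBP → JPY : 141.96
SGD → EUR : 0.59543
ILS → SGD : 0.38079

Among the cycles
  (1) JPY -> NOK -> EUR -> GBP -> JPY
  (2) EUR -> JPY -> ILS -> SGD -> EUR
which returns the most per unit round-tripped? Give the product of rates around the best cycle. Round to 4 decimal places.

(1) 0.070734 × 0.086794 × 1.1706 × 141.96 = 1.02022
(2) 167.1 × 0.028428 × 0.38079 × 0.59543 = 1.07706
Highest is cycle (2) at 1.0771 (>1, arbitrage).

1.0771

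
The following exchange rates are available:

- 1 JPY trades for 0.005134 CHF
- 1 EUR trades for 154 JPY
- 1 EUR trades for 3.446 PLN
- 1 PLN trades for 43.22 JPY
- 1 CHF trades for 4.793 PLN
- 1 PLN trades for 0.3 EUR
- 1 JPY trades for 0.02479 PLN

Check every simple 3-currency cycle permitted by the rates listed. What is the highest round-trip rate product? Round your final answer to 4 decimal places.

1.1453

JPY→PLN→EUR→JPY: 0.02479 × 0.3 × 154 = 1.14530
JPY→CHF→PLN→JPY: 0.005134 × 4.793 × 43.22 = 1.06353
Maximum is JPY→PLN→EUR→JPY at 1.1453; arbitrage exists.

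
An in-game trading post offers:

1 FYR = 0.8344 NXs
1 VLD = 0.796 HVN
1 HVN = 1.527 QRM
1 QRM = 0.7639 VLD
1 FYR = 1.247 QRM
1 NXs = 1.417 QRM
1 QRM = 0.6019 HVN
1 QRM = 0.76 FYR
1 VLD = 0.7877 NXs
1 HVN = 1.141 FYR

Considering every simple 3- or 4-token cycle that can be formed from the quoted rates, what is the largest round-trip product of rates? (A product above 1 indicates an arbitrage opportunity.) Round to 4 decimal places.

QRM→VLD→HVN→QRM: 0.7639 × 0.796 × 1.527 = 0.92851
QRM→FYR→NXs→QRM: 0.76 × 0.8344 × 1.417 = 0.89858
QRM→VLD→HVN→FYR→QRM: 0.7639 × 0.796 × 1.141 × 1.247 = 0.86517
QRM→HVN→FYR→QRM: 0.6019 × 1.141 × 1.247 = 0.85640
QRM→VLD→NXs→QRM: 0.7639 × 0.7877 × 1.417 = 0.85264
QRM→HVN→FYR→NXs→QRM: 0.6019 × 1.141 × 0.8344 × 1.417 = 0.81200
Maximum is QRM→VLD→HVN→QRM at 0.9285; no arbitrage — every cycle loses value.

0.9285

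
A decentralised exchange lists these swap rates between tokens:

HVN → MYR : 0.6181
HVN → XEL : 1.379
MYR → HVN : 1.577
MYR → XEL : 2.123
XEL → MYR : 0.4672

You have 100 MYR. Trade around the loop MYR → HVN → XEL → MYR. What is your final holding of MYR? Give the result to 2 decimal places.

100 MYR × 1.577 = 157.7 HVN
157.7 HVN × 1.379 = 217.4683 XEL
217.4683 XEL × 0.4672 = 101.60118976 MYR

101.60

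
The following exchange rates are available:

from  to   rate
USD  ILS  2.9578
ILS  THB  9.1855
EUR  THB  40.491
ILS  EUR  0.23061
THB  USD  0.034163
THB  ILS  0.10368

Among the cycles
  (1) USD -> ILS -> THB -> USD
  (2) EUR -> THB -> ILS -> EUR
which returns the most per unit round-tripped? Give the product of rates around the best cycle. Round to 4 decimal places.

(1) 2.9578 × 9.1855 × 0.034163 = 0.92817
(2) 40.491 × 0.10368 × 0.23061 = 0.96813
Highest is cycle (2) at 0.9681 (≤1, no arbitrage).

0.9681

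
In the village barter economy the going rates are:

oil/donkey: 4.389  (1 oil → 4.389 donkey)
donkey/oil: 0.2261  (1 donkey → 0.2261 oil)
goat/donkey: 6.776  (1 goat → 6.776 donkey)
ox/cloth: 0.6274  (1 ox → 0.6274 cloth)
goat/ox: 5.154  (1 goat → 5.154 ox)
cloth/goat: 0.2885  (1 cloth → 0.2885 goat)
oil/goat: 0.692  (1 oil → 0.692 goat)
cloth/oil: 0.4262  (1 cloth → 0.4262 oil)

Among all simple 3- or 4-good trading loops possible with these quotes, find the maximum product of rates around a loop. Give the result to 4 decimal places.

goat→donkey→oil→goat: 6.776 × 0.2261 × 0.692 = 1.06018
cloth→oil→goat→ox→cloth: 0.4262 × 0.692 × 5.154 × 0.6274 = 0.95369
cloth→goat→ox→cloth: 0.2885 × 5.154 × 0.6274 = 0.93290
Maximum is goat→donkey→oil→goat at 1.0602; arbitrage exists.

1.0602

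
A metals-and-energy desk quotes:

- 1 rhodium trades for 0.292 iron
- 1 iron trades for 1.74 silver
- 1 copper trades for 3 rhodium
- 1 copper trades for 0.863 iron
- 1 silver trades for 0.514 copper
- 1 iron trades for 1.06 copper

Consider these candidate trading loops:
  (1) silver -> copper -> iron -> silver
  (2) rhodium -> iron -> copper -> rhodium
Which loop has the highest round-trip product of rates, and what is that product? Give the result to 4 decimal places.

0.9286

(1) 0.514 × 0.863 × 1.74 = 0.77183
(2) 0.292 × 1.06 × 3 = 0.92856
Highest is cycle (2) at 0.9286 (≤1, no arbitrage).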